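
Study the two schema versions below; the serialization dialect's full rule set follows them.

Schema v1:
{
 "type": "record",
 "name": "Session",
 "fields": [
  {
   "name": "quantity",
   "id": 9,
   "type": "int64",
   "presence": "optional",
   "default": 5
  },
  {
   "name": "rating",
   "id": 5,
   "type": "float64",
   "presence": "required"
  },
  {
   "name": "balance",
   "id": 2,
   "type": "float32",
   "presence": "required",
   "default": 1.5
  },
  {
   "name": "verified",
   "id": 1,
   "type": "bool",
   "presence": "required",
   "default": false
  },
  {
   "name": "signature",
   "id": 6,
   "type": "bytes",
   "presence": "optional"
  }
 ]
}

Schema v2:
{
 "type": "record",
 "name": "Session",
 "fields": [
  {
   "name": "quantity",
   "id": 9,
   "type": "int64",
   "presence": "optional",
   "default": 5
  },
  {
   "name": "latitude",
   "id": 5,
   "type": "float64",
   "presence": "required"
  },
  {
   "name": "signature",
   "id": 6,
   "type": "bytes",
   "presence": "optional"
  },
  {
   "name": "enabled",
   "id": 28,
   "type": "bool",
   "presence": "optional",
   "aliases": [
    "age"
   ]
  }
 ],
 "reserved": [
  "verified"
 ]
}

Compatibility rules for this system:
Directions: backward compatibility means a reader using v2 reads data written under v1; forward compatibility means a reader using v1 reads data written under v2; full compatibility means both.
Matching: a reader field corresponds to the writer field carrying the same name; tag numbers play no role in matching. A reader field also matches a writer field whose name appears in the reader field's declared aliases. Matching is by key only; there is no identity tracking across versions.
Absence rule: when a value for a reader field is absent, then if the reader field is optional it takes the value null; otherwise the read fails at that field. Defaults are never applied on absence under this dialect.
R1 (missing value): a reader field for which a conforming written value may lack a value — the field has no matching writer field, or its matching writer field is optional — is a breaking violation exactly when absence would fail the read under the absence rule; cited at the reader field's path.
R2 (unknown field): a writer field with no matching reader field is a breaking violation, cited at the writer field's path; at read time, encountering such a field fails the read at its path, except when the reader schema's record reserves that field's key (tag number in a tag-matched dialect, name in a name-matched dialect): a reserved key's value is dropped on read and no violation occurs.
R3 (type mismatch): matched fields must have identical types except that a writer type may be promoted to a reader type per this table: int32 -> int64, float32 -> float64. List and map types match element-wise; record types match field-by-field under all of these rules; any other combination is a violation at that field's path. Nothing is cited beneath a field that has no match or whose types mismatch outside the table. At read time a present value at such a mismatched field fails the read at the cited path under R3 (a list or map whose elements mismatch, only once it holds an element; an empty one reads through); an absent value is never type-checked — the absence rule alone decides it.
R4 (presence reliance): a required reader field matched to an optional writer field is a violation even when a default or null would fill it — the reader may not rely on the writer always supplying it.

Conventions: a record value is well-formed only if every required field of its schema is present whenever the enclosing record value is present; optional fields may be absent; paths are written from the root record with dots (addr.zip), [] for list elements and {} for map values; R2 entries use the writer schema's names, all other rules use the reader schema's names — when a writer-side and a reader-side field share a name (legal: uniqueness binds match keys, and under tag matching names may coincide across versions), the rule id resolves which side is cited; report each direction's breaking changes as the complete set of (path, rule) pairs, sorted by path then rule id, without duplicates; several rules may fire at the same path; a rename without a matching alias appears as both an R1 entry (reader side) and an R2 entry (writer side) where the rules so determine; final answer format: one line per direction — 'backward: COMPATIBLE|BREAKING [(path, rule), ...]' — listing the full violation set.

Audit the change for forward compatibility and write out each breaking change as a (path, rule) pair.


in Session below, arrows point writer -> reader
forward on Session — v1 reading data written by v2:
  quantity <- quantity (int64 -> int64, writer optional)
  rating has no writer counterpart
  balance has no writer counterpart
  verified has no writer counterpart
  signature <- signature (bytes -> bytes, writer optional)
  leftover writer field: latitude
  leftover writer field: enabled
  R1 fires at balance
  R2 fires at enabled
  R2 fires at latitude
  R1 fires at rating
  R1 fires at verified
  => forward verdict for Session: BREAKING, 5 violation(s)

forward: BREAKING [(balance, R1), (enabled, R2), (latitude, R2), (rating, R1), (verified, R1)]


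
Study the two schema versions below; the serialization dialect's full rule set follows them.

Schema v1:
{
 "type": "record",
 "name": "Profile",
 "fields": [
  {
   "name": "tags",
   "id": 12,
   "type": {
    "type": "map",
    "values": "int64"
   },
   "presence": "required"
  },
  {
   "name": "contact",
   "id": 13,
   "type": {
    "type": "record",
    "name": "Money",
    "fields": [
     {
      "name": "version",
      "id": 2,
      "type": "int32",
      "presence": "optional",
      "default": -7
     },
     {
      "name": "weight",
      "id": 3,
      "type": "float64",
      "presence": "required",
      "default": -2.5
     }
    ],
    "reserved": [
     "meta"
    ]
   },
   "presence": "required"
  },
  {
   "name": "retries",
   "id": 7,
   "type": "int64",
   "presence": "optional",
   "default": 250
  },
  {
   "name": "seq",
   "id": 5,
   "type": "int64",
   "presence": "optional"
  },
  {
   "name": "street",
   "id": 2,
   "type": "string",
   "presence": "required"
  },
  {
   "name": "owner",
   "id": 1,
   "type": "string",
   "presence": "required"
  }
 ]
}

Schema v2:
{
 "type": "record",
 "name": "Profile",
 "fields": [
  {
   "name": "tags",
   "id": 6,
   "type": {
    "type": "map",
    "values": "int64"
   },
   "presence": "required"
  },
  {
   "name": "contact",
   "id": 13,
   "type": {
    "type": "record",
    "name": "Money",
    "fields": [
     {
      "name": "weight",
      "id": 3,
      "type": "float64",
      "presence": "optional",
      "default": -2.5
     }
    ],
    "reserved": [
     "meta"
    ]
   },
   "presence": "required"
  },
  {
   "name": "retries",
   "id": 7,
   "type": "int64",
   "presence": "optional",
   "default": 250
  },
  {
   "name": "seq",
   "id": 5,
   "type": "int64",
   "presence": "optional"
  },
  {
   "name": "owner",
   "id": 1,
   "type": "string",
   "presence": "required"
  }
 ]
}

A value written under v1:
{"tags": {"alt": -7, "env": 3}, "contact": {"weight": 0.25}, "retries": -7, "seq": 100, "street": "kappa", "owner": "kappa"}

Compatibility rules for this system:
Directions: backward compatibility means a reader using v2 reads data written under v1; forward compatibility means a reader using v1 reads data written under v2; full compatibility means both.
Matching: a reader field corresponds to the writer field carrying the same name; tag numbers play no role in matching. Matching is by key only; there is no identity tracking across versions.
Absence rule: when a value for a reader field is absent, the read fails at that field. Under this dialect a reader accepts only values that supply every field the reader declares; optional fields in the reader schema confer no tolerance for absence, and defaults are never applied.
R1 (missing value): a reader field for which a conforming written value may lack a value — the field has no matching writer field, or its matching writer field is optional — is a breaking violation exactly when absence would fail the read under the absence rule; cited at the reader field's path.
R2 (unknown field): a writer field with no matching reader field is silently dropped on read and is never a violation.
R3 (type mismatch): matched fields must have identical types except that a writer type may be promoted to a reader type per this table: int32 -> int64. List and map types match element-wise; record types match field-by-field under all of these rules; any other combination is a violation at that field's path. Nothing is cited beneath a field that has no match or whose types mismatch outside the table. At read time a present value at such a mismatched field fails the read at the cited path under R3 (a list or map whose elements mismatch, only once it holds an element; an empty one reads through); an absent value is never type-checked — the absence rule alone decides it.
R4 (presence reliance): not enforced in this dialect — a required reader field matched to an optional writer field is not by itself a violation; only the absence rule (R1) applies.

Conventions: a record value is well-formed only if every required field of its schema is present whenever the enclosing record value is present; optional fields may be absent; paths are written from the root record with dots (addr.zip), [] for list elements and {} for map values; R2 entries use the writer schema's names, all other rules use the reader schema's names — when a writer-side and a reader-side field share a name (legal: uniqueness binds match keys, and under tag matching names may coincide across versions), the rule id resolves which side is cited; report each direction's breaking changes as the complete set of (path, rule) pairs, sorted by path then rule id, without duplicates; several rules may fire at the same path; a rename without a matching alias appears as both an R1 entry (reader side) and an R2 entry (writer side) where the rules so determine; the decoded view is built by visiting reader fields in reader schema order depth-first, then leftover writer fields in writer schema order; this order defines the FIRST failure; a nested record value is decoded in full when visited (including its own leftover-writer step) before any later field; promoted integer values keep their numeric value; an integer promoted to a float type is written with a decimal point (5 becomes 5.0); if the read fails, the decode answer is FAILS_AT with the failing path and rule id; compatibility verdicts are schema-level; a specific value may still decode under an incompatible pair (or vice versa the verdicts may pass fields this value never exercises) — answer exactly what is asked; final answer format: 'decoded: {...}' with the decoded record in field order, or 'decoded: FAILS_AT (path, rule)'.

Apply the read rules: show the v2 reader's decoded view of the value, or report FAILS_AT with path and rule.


decoded: {"tags": {"alt": -7, "env": 3}, "contact": {"weight": 0.25}, "retries": -7, "seq": 100, "owner": "kappa"}

each type pair in Profile: writer, then reader
decode (reader v2):
  tags := {"alt": -7, "env": 3}
  contact.weight := 0.25
  retries := -7
  seq := 100
  owner := "kappa"
  writer street: unknown -> dropped
  => decoded: {"tags": {"alt": -7, "env": 3}, "contact": {"weight": 0.25}, "retries": -7, "seq": 100, "owner": "kappa"}
the rest of the Profile diff is inert for this question:
  field tags in record Profile: tag 12 changed to 6 -> fires no rule on Profile under this dialect and leaves the result unchanged
  field weight in record Money: required changed to optional -> shifts the Profile verdicts, not this decode


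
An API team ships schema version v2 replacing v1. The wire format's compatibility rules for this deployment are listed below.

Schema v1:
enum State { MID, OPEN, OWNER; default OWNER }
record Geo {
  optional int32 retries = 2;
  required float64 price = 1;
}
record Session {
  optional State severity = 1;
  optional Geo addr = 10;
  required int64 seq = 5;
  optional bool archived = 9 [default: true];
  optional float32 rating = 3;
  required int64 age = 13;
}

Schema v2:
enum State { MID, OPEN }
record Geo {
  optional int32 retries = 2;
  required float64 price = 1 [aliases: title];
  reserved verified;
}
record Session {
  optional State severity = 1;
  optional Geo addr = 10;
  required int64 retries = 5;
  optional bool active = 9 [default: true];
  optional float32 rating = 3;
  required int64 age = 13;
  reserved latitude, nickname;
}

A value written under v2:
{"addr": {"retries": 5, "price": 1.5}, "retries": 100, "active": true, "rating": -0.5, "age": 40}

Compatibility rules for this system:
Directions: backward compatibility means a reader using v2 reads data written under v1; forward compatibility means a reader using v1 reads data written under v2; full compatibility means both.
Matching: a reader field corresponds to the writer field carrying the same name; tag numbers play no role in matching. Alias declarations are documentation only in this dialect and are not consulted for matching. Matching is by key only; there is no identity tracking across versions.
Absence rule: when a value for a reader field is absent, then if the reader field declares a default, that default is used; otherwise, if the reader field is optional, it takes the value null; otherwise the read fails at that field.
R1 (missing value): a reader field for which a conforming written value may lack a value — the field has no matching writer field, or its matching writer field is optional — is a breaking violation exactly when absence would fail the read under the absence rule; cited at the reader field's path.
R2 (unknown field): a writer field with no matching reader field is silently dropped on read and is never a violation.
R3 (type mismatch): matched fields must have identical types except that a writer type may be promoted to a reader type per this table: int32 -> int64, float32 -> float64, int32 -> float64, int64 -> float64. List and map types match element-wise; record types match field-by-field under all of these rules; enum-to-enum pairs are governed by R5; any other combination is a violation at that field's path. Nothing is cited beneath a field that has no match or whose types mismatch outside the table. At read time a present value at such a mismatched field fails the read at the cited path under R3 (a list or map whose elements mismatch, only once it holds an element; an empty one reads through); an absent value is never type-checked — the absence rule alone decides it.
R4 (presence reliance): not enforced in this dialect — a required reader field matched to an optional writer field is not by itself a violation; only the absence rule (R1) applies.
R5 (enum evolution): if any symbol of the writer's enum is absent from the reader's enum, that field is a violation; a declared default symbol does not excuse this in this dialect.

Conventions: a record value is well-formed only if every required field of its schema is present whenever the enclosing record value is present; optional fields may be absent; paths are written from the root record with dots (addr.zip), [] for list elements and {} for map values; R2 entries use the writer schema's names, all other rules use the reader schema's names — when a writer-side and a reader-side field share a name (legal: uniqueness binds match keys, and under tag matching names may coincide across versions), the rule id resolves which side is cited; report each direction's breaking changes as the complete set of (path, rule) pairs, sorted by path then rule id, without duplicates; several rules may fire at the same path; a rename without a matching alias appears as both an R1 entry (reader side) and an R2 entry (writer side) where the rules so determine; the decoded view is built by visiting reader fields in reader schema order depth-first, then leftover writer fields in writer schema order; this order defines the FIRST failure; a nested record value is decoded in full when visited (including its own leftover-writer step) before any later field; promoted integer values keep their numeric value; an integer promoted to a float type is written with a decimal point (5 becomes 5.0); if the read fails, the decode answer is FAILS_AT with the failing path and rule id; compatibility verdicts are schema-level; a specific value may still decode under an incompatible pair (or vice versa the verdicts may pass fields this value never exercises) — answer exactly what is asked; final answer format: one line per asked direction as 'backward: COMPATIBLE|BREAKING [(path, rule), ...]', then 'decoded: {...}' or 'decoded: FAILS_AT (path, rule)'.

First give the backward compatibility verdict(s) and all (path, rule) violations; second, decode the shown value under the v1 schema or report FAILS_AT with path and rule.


the writer's type comes first in each Session pair
backward on Session — v2 reading data written by v1:
  severity: State -> State, writer optional; from severity
  addr: Geo -> Geo, writer optional; from addr
  retries: no writer-side match
  active: no writer-side match
  rating: float32 -> float32, writer optional; from rating
  age: int64 -> int64, writer required; from age
  leftover writer field: seq
  leftover writer field: archived
  addr.retries: int32 -> int32, writer optional; from addr.retries
  addr.price: float64 -> float64, writer required; from addr.price
  breaking: (retries, R1)
  breaking: (severity, R5)
  => backward: BREAKING (2)
migrating the Session value to v1:
  severity := null (missing; optional => null)
  addr.retries := 5
  addr.price := 1.5
  read fails at seq under R1 (no fill)
  => FAILS_AT (seq, R1)
ruling out the remaining Session differences:
  renamed field archived to active in record Session -> triggers nothing under Session's printed rules — same verdict

backward: BREAKING [(retries, R1), (severity, R5)]; decoded: FAILS_AT (seq, R1)


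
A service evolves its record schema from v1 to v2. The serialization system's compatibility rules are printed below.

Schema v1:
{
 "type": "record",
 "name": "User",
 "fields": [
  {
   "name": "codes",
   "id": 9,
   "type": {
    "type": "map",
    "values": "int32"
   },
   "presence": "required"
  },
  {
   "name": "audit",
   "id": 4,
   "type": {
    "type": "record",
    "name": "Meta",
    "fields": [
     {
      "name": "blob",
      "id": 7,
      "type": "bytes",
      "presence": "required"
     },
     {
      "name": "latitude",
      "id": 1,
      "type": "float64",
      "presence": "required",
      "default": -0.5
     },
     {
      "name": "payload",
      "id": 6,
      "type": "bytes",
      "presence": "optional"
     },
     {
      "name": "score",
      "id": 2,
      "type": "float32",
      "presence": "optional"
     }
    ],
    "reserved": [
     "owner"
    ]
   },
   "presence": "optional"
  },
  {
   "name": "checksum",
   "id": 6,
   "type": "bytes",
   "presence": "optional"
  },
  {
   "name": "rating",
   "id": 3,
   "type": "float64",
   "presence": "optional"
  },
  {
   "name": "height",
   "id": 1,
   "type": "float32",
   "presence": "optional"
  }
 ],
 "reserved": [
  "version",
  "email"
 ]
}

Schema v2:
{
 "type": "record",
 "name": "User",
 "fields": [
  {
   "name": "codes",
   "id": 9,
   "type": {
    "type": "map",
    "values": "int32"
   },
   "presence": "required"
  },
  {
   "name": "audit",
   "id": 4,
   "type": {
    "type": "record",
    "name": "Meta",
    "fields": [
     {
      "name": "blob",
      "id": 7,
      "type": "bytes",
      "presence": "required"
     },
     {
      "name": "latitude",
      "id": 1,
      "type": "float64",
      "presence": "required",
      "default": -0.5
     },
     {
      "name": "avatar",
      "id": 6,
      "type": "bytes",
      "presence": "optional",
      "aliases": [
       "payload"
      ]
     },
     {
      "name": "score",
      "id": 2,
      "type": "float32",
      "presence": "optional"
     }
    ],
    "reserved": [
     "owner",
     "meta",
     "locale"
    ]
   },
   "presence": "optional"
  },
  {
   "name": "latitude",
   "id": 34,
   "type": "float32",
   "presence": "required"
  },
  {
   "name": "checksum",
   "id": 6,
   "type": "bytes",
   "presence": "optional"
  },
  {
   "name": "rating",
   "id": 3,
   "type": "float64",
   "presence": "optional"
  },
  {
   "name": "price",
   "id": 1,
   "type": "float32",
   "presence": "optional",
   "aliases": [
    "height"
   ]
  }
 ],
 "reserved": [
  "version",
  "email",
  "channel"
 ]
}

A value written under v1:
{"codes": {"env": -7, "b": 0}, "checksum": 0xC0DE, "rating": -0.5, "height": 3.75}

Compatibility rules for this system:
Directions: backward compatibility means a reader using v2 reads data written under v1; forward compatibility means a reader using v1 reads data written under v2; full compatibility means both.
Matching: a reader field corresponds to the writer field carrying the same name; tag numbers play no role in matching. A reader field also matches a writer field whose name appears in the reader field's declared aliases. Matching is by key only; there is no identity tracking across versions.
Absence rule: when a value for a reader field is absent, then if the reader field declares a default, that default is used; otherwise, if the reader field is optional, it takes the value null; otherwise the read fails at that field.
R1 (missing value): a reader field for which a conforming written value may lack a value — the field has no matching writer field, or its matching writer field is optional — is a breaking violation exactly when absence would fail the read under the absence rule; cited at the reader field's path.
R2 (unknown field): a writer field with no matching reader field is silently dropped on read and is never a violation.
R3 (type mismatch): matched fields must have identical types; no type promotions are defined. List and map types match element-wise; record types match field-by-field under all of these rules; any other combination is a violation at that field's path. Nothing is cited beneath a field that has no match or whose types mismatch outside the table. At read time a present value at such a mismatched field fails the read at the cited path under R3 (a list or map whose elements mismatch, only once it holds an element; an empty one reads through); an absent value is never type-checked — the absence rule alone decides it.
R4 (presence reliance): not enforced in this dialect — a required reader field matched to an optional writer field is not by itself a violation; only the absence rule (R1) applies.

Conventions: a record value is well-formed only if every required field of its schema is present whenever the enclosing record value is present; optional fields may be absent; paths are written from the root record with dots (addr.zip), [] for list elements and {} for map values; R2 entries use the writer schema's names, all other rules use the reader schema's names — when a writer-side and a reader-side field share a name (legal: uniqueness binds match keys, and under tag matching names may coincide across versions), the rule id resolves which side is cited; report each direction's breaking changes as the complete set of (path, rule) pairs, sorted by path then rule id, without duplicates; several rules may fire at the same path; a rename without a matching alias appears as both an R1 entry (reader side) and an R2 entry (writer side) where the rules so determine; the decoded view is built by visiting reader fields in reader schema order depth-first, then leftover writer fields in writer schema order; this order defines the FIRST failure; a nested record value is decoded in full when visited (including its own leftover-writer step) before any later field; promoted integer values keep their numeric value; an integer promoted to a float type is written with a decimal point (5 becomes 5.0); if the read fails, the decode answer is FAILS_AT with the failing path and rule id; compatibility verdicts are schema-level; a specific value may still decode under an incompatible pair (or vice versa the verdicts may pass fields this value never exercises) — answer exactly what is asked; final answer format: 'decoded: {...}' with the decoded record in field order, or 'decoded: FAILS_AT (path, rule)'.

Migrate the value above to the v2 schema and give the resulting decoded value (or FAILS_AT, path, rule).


the writer's type comes first in each User pair
migrating the User value to v2:
  codes := {"env": -7, "b": 0}
  audit := null (absent, optional -> null)
  read fails at latitude under R1 (no fill)
  => FAILS_AT (latitude, R1)
ruling out the remaining User differences:
  renamed field height to price in record User (alias height declared on the renamed field) -> no rule fires on it and the decoded User view is identical with or without it
  renamed field payload to avatar in record Meta (alias payload declared on the renamed field) -> no rule fires on it and the decoded User view is identical with or without it

decoded: FAILS_AT (latitude, R1)


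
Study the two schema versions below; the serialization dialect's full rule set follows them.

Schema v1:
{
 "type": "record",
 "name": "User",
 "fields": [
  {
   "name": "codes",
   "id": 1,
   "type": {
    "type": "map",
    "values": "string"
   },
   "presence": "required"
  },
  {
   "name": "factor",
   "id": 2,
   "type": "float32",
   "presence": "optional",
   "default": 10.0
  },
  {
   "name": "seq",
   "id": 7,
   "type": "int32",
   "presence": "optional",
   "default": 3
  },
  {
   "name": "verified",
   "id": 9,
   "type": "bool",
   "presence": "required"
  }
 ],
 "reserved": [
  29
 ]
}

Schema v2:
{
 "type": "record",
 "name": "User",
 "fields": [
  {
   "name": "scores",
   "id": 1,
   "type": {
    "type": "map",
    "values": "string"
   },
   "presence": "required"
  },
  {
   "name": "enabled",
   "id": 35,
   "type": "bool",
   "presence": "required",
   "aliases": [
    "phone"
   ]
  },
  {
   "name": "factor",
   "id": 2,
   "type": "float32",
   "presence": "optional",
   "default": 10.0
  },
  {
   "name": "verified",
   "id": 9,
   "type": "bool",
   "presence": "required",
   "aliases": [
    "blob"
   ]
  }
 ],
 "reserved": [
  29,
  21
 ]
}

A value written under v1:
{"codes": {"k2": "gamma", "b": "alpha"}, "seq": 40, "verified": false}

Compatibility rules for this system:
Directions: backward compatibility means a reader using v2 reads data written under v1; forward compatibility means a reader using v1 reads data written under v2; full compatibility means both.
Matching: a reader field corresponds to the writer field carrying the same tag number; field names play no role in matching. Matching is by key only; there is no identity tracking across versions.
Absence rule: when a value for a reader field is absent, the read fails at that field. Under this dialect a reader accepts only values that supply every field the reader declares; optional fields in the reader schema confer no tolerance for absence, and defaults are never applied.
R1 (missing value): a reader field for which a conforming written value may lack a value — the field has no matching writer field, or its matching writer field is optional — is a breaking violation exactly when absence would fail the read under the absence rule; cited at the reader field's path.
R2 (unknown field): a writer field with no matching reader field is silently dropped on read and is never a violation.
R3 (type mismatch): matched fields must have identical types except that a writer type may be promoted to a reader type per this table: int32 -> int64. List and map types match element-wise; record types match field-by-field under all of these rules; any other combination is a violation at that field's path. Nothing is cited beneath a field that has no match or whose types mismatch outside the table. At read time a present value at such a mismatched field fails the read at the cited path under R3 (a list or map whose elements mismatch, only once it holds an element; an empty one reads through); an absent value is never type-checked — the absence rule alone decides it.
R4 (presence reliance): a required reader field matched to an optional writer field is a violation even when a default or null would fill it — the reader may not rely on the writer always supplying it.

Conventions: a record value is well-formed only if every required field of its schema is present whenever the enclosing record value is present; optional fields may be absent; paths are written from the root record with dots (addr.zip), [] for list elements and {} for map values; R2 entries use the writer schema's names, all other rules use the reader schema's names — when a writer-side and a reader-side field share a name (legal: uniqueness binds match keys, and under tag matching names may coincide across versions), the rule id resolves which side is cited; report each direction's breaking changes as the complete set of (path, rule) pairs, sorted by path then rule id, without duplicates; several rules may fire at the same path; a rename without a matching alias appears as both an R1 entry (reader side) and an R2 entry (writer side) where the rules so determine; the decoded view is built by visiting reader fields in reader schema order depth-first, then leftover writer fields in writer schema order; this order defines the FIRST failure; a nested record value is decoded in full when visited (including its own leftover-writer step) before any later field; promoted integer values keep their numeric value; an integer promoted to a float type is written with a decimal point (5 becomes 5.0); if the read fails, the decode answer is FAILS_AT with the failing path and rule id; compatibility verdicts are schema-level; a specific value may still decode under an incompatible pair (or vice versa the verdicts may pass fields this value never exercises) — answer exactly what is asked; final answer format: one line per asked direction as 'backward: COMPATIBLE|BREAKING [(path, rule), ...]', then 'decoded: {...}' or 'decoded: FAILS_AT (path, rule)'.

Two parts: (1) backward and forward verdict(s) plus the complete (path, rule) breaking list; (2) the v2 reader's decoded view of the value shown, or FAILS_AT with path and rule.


backward: BREAKING [(enabled, R1), (factor, R1)]; forward: BREAKING [(factor, R1), (seq, R1)]; decoded: FAILS_AT (enabled, R1)

arrows below run writer -> reader for User
backward for User (reader v2, writer v1):
  scores: map<string, string> -> map<string, string>, writer required; from codes
  enabled has no writer counterpart
  factor: float32 -> float32, writer optional; from factor
  verified: bool -> bool, writer required; from verified
  seq (writer side), unknown to reader
  R1 fires at enabled
  R1 fires at factor
  => 2 violation(s): backward is BREAKING for User
forward for User (reader v1, writer v2):
  codes: map<string, string> -> map<string, string>, writer required; from scores
  factor: float32 -> float32, writer optional; from factor
  seq has no writer counterpart
  verified: bool -> bool, writer required; from verified
  enabled (writer side), unknown to reader
  R1 fires at factor
  R1 fires at seq
  => 2 violation(s): forward is BREAKING for User
decode (reader v2):
  scores := {"k2": "gamma", "b": "alpha"} (from writer codes)
  read fails at enabled under R1 (no fill)
  => FAILS_AT (enabled, R1)


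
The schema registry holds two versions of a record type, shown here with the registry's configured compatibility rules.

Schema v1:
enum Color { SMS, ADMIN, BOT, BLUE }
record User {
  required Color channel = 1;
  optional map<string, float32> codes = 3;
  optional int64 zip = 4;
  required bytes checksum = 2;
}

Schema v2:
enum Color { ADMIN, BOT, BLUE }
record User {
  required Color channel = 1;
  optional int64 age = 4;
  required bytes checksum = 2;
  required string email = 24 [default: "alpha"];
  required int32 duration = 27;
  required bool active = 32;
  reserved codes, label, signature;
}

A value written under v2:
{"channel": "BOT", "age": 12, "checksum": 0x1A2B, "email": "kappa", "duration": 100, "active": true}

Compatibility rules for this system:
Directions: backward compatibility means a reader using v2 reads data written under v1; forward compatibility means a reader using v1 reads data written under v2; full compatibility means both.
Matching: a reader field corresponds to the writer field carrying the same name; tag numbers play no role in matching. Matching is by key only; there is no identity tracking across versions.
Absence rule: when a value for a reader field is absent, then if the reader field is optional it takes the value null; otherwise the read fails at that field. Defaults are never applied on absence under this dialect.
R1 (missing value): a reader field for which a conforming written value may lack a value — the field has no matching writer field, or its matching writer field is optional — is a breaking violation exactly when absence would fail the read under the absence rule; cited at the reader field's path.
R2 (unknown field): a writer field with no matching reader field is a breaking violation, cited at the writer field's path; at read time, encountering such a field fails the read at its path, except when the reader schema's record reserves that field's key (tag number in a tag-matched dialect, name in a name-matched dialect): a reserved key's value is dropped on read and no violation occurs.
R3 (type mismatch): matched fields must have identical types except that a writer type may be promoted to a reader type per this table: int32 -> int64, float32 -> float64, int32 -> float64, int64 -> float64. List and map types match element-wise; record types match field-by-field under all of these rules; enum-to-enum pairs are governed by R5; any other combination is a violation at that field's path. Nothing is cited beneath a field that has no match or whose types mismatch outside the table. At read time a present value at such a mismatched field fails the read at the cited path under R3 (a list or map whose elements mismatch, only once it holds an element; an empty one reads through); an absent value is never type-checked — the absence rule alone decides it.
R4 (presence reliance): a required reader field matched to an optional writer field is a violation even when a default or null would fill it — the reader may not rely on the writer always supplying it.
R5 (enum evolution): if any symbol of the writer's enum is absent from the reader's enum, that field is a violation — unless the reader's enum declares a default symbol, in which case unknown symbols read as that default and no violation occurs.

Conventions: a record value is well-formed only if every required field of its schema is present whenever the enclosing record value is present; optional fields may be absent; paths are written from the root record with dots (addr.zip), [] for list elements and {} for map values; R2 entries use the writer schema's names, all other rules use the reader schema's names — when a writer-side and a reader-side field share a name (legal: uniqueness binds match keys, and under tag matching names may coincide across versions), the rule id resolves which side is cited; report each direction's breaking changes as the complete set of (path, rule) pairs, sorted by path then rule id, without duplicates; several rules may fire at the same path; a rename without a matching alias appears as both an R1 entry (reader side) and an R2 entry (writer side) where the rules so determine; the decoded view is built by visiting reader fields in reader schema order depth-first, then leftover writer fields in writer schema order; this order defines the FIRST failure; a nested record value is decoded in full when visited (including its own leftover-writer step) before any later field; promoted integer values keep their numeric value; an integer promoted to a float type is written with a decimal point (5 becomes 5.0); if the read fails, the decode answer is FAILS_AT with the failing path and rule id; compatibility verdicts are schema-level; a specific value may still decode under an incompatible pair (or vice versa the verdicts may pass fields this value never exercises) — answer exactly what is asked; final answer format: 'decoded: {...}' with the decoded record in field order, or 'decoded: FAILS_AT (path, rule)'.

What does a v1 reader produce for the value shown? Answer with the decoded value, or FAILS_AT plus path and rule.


decoded: FAILS_AT (age, R2)

the writer's type comes first in each User pair
migrating the User value to v1:
  channel := "BOT"
  codes := null (absent, optional -> null)
  zip := null (absent, optional -> null)
  checksum := 0x1A2B
  read fails at age under R2 (unknown field)
  => FAILS_AT (age, R2)
the rest of the User diff is inert for this question:
  added field email to record User: required string, tag 24, default "alpha" (in v2 it sits last) -> changes User's schema-level verdicts only — the decode of this value is the same
  removed field codes from record User (its key "codes" joins the reserved list) -> inert under this dialect — no rule fires on User and the result does not move
  enum Color (field channel in record User): symbol SMS removed -> changes User's schema-level verdicts only — the decode of this value is the same
  added field active to record User: required bool, tag 32 (in v2 it sits last) -> changes User's schema-level verdicts only — the decode of this value is the same
  added field duration to record User: required int32, tag 27 (in v2 it sits last) -> changes User's schema-level verdicts only — the decode of this value is the same


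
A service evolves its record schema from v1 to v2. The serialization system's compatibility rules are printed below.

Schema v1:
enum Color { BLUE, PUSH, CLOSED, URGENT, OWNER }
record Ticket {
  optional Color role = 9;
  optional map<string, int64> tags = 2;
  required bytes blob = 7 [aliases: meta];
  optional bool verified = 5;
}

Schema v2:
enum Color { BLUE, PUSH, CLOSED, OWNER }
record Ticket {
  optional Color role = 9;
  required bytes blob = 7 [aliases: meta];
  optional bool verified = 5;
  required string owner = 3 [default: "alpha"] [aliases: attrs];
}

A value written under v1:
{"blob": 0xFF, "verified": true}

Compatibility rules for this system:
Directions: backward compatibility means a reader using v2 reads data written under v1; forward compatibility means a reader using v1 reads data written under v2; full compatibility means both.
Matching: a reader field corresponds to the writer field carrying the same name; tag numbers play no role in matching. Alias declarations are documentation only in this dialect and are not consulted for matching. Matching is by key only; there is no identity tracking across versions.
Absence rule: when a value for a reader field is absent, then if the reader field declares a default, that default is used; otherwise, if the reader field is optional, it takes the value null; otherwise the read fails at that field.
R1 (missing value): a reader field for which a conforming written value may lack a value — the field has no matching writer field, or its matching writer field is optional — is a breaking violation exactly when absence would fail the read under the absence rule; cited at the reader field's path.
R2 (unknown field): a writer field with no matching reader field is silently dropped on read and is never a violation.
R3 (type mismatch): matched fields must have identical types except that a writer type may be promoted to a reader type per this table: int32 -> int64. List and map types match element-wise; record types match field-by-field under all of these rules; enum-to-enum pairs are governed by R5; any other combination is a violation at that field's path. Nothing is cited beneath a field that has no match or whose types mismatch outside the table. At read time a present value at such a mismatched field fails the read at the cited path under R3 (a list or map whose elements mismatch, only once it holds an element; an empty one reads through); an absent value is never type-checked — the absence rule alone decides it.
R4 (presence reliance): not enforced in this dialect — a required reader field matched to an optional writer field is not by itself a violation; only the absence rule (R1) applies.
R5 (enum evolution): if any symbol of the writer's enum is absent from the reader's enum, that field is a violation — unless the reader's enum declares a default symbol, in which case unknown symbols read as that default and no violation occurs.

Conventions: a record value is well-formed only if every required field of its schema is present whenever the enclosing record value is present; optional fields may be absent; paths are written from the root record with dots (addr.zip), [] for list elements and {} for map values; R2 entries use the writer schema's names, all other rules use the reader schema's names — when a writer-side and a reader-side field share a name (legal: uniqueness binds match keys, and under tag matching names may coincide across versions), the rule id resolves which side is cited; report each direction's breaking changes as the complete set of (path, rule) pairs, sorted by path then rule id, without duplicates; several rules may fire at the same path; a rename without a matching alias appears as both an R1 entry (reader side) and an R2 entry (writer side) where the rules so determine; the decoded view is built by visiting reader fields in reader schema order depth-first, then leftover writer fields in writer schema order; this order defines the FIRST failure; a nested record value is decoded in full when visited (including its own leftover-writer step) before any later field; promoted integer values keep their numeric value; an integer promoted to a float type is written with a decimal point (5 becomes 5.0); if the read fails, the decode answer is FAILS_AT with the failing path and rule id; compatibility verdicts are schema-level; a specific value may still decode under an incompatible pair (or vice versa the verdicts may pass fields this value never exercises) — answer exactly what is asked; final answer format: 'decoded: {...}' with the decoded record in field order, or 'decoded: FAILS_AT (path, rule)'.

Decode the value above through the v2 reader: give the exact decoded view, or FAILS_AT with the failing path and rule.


arrows below run writer -> reader for Ticket
decode (reader v2):
  role := null (not supplied -> null)
  blob := 0xFF
  verified := true
  owner := "alpha" (no value, default fills)
  => decoded: {"role": null, "blob": 0xFF, "verified": true, "owner": "alpha"}
ruling out the remaining Ticket differences:
  enum Color (field role in record Ticket): symbol URGENT removed -> a verdict-level change on Ticket — the shown value reads the same

decoded: {"role": null, "blob": 0xFF, "verified": true, "owner": "alpha"}
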